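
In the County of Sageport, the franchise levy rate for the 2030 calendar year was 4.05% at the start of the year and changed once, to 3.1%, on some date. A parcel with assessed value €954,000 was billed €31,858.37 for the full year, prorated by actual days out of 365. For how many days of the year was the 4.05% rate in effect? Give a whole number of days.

92 days

Let d = days at the first rate; then 365 − d days at the second rate.
€954,000 × [4.05%·d + 3.1%·(365−d)] / 365 = €31,858.37
Solving gives d = 92, so the new rate took effect on 3 Apr 2030.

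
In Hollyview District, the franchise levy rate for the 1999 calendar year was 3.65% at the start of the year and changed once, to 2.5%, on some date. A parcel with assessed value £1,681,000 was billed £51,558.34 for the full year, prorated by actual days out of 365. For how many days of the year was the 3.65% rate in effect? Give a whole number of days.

Let d = days at the first rate; then 365 − d days at the second rate.
£1,681,000 × [3.65%·d + 2.5%·(365−d)] / 365 = £51,558.34
Solving gives d = 180, so the new rate took effect on June 30, 1999.

180 days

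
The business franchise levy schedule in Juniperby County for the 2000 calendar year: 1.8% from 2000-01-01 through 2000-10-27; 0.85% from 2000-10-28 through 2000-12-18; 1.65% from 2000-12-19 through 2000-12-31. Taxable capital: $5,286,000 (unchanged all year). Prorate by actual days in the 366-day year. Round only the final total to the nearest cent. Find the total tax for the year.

$87,731.71

2000-01-01 to 2000-10-27: 301 days at 1.8% → $5,286,000 × 1.8% × 301/366 = $78,250.1311
2000-10-28 to 2000-12-18: 52 days at 0.85% → $5,286,000 × 0.85% × 52/366 = $6,383.6393
2000-12-19 to 2000-12-31: 13 days at 1.65% → $5,286,000 × 1.65% × 13/366 = $3,097.9426
Total = $87,731.7131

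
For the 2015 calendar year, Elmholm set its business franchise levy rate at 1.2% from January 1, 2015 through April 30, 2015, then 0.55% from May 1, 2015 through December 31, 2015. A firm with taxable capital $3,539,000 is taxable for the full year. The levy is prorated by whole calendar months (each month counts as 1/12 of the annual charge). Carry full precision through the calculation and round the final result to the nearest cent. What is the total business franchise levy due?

January 1 – April 30, 2015: 4 months at 1.2% → $3,539,000 × 1.2% × 4/12 = $14,156.0000
May 1 – December 31, 2015: 8 months at 0.55% → $3,539,000 × 0.55% × 8/12 = $12,976.3333
Total = $27,132.3333

$27,132.33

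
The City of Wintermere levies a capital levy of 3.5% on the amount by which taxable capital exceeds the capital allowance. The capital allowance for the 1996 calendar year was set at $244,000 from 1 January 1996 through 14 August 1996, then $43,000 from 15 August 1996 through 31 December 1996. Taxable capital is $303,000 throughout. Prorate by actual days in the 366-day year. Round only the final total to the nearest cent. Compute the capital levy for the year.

$4,736.76

1 January – 14 August 1996: 227 days, exemption $244,000 → ($303,000 − $244,000) × 3.5% × 227/366 = $1,280.7514
15 August – 31 December 1996: 139 days, exemption $43,000 → ($303,000 − $43,000) × 3.5% × 139/366 = $3,456.0109
Total = $4,736.7623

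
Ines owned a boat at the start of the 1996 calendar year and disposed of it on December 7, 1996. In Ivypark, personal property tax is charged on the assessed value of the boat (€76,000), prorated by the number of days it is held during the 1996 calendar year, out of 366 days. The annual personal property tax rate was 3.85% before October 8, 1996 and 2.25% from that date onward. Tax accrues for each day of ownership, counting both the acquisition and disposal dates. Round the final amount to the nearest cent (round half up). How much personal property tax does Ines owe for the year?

January 1 – October 7, 1996: 281 days at 3.85% → €76,000 × 3.85% × 281/366 = €2,246.4645
October 8 – December 7, 1996: 61 days at 2.25% → €76,000 × 2.25% × 61/366 = €285.0000
Total = €2,531.4645

€2,531.46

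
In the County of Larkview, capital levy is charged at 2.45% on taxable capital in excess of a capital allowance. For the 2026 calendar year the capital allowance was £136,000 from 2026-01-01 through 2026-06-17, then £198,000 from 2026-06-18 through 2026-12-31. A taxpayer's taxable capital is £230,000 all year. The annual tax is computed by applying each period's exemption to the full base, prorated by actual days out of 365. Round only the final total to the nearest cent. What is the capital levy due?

£1,483.16

2026-01-01 to 2026-06-17: 168 days, exemption £136,000 → (£230,000 − £136,000) × 2.45% × 168/365 = £1,060.0110
2026-06-18 to 2026-12-31: 197 days, exemption £198,000 → (£230,000 − £198,000) × 2.45% × 197/365 = £423.1452
Total = £1,483.1562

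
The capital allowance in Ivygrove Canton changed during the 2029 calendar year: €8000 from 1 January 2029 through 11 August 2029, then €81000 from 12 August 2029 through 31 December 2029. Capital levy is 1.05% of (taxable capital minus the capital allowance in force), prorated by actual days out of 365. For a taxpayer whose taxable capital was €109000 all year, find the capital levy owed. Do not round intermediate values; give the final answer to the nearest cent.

€762.30

1 January – 11 August 2029: 223 days, exemption €8000 → (€109000 − €8000) × 1.05% × 223/365 = €647.9219
12 August – 31 December 2029: 142 days, exemption €81000 → (€109000 − €81000) × 1.05% × 142/365 = €114.3781
Total = €762.3000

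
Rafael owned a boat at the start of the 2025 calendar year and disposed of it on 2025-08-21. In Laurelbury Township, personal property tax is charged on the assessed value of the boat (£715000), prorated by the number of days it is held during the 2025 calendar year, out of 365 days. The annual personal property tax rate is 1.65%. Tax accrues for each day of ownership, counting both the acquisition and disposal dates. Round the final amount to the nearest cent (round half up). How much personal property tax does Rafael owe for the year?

£7531.01

Days held (2025-01-01 to 2025-08-21): 233 out of 365
Tax = £715000 × 1.65% × 233/365 = £7531.0068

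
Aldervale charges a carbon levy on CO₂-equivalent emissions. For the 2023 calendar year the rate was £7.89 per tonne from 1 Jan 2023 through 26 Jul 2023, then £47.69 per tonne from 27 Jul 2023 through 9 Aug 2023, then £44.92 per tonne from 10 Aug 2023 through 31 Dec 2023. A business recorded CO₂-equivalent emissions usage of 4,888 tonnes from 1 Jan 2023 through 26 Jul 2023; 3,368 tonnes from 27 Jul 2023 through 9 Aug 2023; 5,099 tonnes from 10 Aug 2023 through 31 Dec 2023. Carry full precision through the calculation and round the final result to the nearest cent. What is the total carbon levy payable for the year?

1 Jan – 26 Jul 2023: 4,888 tonnes at £7.89/tonne → £38566.32
27 Jul – 9 Aug 2023: 3,368 tonnes at £47.69/tonne → £160619.92
10 Aug – 31 Dec 2023: 5,099 tonnes at £44.92/tonne → £229047.08

£428233.32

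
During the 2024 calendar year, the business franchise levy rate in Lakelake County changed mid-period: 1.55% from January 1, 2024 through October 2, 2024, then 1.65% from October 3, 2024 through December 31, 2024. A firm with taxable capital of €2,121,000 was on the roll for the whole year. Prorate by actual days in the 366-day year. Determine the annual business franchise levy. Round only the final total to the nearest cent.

€33,397.06

January 1 – October 2, 2024: 276 days at 1.55% → €2,121,000 × 1.55% × 276/366 = €24,791.3607
October 3 – December 31, 2024: 90 days at 1.65% → €2,121,000 × 1.65% × 90/366 = €8,605.6967
Total = €33,397.0574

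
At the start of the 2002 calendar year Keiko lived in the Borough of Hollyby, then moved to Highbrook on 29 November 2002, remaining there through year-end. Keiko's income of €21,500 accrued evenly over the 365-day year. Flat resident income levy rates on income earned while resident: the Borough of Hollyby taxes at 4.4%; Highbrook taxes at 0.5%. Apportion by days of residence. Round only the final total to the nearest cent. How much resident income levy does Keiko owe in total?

The Borough of Hollyby, 1 January – 28 November 2002: 332 days → €21,500 × 4.4% × 332/365 = €860.4712
Highbrook, 29 November – 31 December 2002: 33 days → €21,500 × 0.5% × 33/365 = €9.7192
Total = €870.1904

€870.19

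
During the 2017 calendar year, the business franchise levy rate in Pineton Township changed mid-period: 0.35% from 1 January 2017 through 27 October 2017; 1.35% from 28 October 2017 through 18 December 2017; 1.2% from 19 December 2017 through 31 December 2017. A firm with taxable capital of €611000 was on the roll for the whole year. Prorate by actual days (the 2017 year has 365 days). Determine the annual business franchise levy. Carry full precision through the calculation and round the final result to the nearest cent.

€3193.94

1 January – 27 October 2017: 300 days at 0.35% → €611000 × 0.35% × 300/365 = €1757.6712
28 October – 18 December 2017: 52 days at 1.35% → €611000 × 1.35% × 52/365 = €1175.1288
19 December – 31 December 2017: 13 days at 1.2% → €611000 × 1.2% × 13/365 = €261.1397
Total = €3193.9397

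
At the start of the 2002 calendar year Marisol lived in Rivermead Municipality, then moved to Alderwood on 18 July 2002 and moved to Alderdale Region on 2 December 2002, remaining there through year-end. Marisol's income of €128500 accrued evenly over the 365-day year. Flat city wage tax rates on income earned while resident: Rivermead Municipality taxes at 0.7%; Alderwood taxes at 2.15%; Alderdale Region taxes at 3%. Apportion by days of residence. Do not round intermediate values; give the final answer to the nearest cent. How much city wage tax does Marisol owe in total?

Rivermead Municipality, 1 January – 17 July 2002: 198 days → €128500 × 0.7% × 198/365 = €487.9479
Alderwood, 18 July – 1 December 2002: 137 days → €128500 × 2.15% × 137/365 = €1036.9774
Alderdale Region, 2 December – 31 December 2002: 30 days → €128500 × 3% × 30/365 = €316.8493
Total = €1841.7747

€1841.77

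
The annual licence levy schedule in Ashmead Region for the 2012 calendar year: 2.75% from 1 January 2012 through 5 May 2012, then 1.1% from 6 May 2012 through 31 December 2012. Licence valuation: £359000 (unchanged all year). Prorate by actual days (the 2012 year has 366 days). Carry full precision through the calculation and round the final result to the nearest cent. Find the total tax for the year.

1 January – 5 May 2012: 126 days at 2.75% → £359000 × 2.75% × 126/366 = £3398.7295
6 May – 31 December 2012: 240 days at 1.1% → £359000 × 1.1% × 240/366 = £2589.5082
Total = £5988.2377

£5988.24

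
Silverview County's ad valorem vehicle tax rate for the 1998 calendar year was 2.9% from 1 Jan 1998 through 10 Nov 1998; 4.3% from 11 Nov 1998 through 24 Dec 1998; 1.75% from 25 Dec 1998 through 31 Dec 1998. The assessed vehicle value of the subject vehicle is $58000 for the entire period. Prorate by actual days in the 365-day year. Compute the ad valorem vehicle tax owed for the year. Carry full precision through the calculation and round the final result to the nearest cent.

$1767.09

1 Jan – 10 Nov 1998: 314 days at 2.9% → $58000 × 2.9% × 314/365 = $1446.9808
11 Nov – 24 Dec 1998: 44 days at 4.3% → $58000 × 4.3% × 44/365 = $300.6466
25 Dec – 31 Dec 1998: 7 days at 1.75% → $58000 × 1.75% × 7/365 = $19.4658
Total = $1767.0932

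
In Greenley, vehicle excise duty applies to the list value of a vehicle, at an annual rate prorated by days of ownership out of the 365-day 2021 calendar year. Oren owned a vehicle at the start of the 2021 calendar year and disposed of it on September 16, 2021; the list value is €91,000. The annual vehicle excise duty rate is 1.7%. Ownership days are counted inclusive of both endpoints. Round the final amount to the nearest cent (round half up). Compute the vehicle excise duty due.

€1,097.73

Days held (January 1 – September 16, 2021): 259 out of 365
Tax = €91,000 × 1.7% × 259/365 = €1,097.7342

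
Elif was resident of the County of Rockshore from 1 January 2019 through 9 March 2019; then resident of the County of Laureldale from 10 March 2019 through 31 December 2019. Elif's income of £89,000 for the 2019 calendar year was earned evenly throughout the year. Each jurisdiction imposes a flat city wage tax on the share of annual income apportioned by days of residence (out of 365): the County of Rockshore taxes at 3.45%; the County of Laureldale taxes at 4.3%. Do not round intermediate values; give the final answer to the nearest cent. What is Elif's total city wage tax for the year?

£3,686.06

The County of Rockshore, 1 January – 9 March 2019: 68 days → £89,000 × 3.45% × 68/365 = £572.0384
The County of Laureldale, 10 March – 31 December 2019: 297 days → £89,000 × 4.3% × 297/365 = £3,114.0247
Total = £3,686.0630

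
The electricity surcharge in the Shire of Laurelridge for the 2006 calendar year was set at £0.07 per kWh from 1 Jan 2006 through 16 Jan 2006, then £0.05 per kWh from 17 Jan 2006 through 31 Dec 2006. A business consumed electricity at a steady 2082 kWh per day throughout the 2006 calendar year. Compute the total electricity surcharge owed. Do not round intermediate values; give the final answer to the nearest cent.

1 Jan – 16 Jan 2006: 16 days × 2082 kWh/day = 33,312 kWh at £0.07/kWh → £2,331.84
17 Jan – 31 Dec 2006: 349 days × 2082 kWh/day = 726,618 kWh at £0.05/kWh → £36,330.90

£38,662.74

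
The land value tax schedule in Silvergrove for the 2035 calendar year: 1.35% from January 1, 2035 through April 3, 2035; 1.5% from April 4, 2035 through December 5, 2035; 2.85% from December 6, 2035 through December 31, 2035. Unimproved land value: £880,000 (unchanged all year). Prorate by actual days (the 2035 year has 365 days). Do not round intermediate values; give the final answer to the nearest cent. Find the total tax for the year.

January 1 – April 3, 2035: 93 days at 1.35% → £880,000 × 1.35% × 93/365 = £3,026.9589
April 4 – December 5, 2035: 246 days at 1.5% → £880,000 × 1.5% × 246/365 = £8,896.4384
December 6 – December 31, 2035: 26 days at 2.85% → £880,000 × 2.85% × 26/365 = £1,786.5205
Total = £13,709.9178

£13,709.92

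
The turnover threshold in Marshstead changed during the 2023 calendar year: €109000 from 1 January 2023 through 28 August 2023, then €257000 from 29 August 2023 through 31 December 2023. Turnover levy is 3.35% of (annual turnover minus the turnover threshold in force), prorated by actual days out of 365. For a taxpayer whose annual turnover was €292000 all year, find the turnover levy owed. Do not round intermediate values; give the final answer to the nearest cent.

1 January – 28 August 2023: 240 days, exemption €109000 → (€292000 − €109000) × 3.35% × 240/365 = €4031.0137
29 August – 31 December 2023: 125 days, exemption €257000 → (€292000 − €257000) × 3.35% × 125/365 = €401.5411
Total = €4432.5548

€4432.55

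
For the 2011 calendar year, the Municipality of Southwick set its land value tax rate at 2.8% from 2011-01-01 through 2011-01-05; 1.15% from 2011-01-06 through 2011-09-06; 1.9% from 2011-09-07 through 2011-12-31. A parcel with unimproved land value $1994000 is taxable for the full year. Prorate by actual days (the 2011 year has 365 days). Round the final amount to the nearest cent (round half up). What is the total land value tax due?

$28134.52

2011-01-01 to 2011-01-05: 5 days at 2.8% → $1994000 × 2.8% × 5/365 = $764.8219
2011-01-06 to 2011-09-06: 244 days at 1.15% → $1994000 × 1.15% × 244/365 = $15329.2164
2011-09-07 to 2011-12-31: 116 days at 1.9% → $1994000 × 1.9% × 116/365 = $12040.4822
Total = $28134.5205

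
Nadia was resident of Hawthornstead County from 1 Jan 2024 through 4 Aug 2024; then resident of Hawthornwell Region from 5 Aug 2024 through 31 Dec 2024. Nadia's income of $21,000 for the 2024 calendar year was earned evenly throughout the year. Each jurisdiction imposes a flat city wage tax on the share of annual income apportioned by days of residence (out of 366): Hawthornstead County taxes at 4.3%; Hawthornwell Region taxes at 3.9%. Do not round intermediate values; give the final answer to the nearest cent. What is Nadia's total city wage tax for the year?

$868.80

Hawthornstead County, 1 Jan – 4 Aug 2024: 217 days → $21,000 × 4.3% × 217/366 = $535.3852
Hawthornwell Region, 5 Aug – 31 Dec 2024: 149 days → $21,000 × 3.9% × 149/366 = $333.4180
Total = $868.8033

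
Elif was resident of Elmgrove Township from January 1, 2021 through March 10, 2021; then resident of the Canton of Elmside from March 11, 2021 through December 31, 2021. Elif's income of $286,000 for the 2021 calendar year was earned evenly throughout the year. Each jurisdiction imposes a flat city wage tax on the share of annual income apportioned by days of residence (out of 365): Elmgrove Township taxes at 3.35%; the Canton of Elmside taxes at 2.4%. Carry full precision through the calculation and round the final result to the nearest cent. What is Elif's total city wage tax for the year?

Elmgrove Township, January 1 – March 10, 2021: 69 days → $286,000 × 3.35% × 69/365 = $1,811.2027
The Canton of Elmside, March 11 – December 31, 2021: 296 days → $286,000 × 2.4% × 296/365 = $5,566.4219
Total = $7,377.6247

$7,377.62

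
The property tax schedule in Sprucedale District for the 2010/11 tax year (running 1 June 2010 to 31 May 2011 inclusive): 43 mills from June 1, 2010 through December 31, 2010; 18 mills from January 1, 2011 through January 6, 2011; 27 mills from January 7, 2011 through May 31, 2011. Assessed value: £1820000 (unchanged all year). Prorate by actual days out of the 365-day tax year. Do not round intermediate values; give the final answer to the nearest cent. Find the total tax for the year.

£65943.84

June 1 – December 31, 2010: 214 days at 43 mills → £1820000 × 4.3% × 214/365 = £45883.9452
January 1 – January 6, 2011: 6 days at 18 mills → £1820000 × 1.8% × 6/365 = £538.5205
January 7 – May 31, 2011: 145 days at 27 mills → £1820000 × 2.7% × 145/365 = £19521.3699
Total = £65943.8356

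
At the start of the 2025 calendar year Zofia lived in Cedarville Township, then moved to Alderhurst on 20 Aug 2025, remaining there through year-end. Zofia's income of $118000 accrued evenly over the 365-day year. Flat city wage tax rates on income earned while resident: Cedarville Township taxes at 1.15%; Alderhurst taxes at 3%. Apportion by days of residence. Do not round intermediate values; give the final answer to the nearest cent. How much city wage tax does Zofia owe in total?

Cedarville Township, 1 Jan – 19 Aug 2025: 231 days → $118000 × 1.15% × 231/365 = $858.8137
Alderhurst, 20 Aug – 31 Dec 2025: 134 days → $118000 × 3% × 134/365 = $1299.6164
Total = $2158.4301

$2158.43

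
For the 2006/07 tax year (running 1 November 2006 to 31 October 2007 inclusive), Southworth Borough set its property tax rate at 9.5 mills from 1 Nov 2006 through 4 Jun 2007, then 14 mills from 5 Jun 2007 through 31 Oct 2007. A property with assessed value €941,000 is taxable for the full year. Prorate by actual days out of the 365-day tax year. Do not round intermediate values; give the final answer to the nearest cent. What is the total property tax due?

€10,668.10

1 Nov 2006 – 4 Jun 2007: 216 days at 9.5 mills → €941,000 × 0.95% × 216/365 = €5,290.2247
5 Jun – 31 Oct 2007: 149 days at 14 mills → €941,000 × 1.4% × 149/365 = €5,377.8795
Total = €10,668.1041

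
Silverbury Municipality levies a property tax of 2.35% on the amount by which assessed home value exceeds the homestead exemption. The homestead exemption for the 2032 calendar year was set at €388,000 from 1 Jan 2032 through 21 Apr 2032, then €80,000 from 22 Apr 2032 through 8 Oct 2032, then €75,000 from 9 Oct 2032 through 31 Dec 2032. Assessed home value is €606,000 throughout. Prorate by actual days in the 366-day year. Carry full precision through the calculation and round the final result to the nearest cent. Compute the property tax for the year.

€10,173.06

1 Jan – 21 Apr 2032: 112 days, exemption €388,000 → (€606,000 − €388,000) × 2.35% × 112/366 = €1,567.6940
22 Apr – 8 Oct 2032: 170 days, exemption €80,000 → (€606,000 − €80,000) × 2.35% × 170/366 = €5,741.4481
9 Oct – 31 Dec 2032: 84 days, exemption €75,000 → (€606,000 − €75,000) × 2.35% × 84/366 = €2,863.9180
Total = €10,173.0601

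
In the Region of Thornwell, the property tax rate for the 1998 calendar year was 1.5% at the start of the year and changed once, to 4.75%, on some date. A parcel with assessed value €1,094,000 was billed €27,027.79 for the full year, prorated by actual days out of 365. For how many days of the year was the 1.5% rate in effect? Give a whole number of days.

256 days

Let d = days at the first rate; then 365 − d days at the second rate.
€1,094,000 × [1.5%·d + 4.75%·(365−d)] / 365 = €27,027.79
Solving gives d = 256, so the new rate took effect on September 14, 1998.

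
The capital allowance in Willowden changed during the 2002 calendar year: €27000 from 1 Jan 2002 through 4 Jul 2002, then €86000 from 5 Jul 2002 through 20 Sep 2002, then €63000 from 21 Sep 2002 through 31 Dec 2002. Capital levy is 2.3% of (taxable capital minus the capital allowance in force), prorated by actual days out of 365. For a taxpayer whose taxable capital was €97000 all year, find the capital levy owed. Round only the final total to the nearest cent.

1 Jan – 4 Jul 2002: 185 days, exemption €27000 → (€97000 − €27000) × 2.3% × 185/365 = €816.0274
5 Jul – 20 Sep 2002: 78 days, exemption €86000 → (€97000 − €86000) × 2.3% × 78/365 = €54.0658
21 Sep – 31 Dec 2002: 102 days, exemption €63000 → (€97000 − €63000) × 2.3% × 102/365 = €218.5315
Total = €1088.6247

€1088.62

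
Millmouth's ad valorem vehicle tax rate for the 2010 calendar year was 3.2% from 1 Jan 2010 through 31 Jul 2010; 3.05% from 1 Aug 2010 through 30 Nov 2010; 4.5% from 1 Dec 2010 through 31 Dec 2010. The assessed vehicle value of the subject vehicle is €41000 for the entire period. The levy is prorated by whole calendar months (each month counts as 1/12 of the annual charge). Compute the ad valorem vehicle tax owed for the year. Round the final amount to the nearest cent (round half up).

1 Jan – 31 Jul 2010: 7 months at 3.2% → €41000 × 3.2% × 7/12 = €765.3333
1 Aug – 30 Nov 2010: 4 months at 3.05% → €41000 × 3.05% × 4/12 = €416.8333
1 Dec – 31 Dec 2010: 1 month at 4.5% → €41000 × 4.5% × 1/12 = €153.7500
Total = €1335.9167

€1335.92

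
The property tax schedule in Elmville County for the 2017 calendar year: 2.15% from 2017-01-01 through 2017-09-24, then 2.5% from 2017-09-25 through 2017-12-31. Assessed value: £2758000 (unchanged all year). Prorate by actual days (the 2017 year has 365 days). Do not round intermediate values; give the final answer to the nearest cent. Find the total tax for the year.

2017-01-01 to 2017-09-24: 267 days at 2.15% → £2758000 × 2.15% × 267/365 = £43376.1616
2017-09-25 to 2017-12-31: 98 days at 2.5% → £2758000 × 2.5% × 98/365 = £18512.6027
Total = £61888.7644

£61888.76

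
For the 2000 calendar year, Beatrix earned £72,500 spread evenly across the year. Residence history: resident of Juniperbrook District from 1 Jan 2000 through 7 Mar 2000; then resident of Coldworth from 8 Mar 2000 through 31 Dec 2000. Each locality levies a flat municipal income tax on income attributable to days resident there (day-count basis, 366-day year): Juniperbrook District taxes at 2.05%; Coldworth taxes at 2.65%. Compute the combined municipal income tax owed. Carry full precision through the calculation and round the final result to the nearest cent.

£1,841.62

Juniperbrook District, 1 Jan – 7 Mar 2000: 67 days → £72,500 × 2.05% × 67/366 = £272.0731
Coldworth, 8 Mar – 31 Dec 2000: 299 days → £72,500 × 2.65% × 299/366 = £1,569.5458
Total = £1,841.6189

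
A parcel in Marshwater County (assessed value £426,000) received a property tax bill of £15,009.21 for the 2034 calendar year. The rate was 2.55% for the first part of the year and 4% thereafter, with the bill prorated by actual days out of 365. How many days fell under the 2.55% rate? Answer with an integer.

120 days

Let d = days at the first rate; then 365 − d days at the second rate.
£426,000 × [2.55%·d + 4%·(365−d)] / 365 = £15,009.21
Solving gives d = 120, so the new rate took effect on May 1, 2034.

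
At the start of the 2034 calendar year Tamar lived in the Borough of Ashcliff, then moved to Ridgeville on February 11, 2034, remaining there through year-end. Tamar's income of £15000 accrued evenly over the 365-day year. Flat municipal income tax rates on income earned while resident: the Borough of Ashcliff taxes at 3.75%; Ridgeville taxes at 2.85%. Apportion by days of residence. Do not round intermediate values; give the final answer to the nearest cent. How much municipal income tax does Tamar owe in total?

The Borough of Ashcliff, January 1 – February 10, 2034: 41 days → £15000 × 3.75% × 41/365 = £63.1849
Ridgeville, February 11 – December 31, 2034: 324 days → £15000 × 2.85% × 324/365 = £379.4795
Total = £442.6644

£442.66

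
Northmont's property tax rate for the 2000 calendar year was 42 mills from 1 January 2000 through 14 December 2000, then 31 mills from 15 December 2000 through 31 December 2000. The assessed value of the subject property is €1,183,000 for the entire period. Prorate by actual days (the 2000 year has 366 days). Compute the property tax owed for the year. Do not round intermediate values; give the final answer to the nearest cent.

€49,081.57

1 January – 14 December 2000: 349 days at 42 mills → €1,183,000 × 4.2% × 349/366 = €47,378.1803
15 December – 31 December 2000: 17 days at 31 mills → €1,183,000 × 3.1% × 17/366 = €1,703.3907
Total = €49,081.5710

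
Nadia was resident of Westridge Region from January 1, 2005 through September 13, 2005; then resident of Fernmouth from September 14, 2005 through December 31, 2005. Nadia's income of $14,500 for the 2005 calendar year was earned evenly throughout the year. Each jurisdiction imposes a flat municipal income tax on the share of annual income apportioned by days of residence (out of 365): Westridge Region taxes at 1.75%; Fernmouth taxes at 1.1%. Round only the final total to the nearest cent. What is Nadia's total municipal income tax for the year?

$225.60

Westridge Region, January 1 – September 13, 2005: 256 days → $14,500 × 1.75% × 256/365 = $177.9726
Fernmouth, September 14 – December 31, 2005: 109 days → $14,500 × 1.1% × 109/365 = $47.6315
Total = $225.6041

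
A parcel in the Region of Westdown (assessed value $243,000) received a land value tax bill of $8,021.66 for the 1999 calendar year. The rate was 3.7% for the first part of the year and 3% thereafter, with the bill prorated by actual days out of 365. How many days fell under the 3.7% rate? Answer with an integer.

Let d = days at the first rate; then 365 − d days at the second rate.
$243,000 × [3.7%·d + 3%·(365−d)] / 365 = $8,021.66
Solving gives d = 157, so the new rate took effect on 7 June 1999.

157 days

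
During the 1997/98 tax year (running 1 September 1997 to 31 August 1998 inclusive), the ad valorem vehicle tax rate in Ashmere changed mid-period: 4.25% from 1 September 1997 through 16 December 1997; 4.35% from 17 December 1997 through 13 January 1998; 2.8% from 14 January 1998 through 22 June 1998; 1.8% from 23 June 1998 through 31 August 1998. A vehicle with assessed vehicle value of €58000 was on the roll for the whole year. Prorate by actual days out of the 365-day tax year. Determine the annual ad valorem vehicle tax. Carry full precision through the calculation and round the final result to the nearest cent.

€1828.27

1 September – 16 December 1997: 107 days at 4.25% → €58000 × 4.25% × 107/365 = €722.6164
17 December 1997 – 13 January 1998: 28 days at 4.35% → €58000 × 4.35% × 28/365 = €193.5452
14 January – 22 June 1998: 160 days at 2.8% → €58000 × 2.8% × 160/365 = €711.8904
23 June – 31 August 1998: 70 days at 1.8% → €58000 × 1.8% × 70/365 = €200.2192
Total = €1828.2712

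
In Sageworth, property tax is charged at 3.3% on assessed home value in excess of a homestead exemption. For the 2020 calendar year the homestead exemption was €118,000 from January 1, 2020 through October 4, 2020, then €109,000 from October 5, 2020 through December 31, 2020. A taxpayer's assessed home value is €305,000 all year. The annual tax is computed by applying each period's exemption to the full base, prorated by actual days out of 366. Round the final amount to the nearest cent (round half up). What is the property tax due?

€6,242.41

January 1 – October 4, 2020: 278 days, exemption €118,000 → (€305,000 − €118,000) × 3.3% × 278/366 = €4,687.2623
October 5 – December 31, 2020: 88 days, exemption €109,000 → (€305,000 − €109,000) × 3.3% × 88/366 = €1,555.1475
Total = €6,242.4098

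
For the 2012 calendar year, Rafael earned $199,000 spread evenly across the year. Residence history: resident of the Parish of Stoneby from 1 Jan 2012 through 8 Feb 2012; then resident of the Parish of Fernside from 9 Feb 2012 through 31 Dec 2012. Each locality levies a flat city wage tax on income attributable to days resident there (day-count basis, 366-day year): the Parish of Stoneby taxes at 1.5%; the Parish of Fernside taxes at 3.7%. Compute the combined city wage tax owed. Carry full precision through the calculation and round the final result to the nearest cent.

$6,896.49

The Parish of Stoneby, 1 Jan – 8 Feb 2012: 39 days → $199,000 × 1.5% × 39/366 = $318.0738
The Parish of Fernside, 9 Feb – 31 Dec 2012: 327 days → $199,000 × 3.7% × 327/366 = $6,578.4180
Total = $6,896.4918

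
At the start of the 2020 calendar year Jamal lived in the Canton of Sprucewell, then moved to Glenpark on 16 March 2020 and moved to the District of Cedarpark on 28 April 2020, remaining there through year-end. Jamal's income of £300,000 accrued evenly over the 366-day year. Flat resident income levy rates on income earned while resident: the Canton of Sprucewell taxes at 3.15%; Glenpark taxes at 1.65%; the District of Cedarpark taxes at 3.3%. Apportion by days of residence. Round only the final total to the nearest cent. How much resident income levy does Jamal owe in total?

The Canton of Sprucewell, 1 January – 15 March 2020: 75 days → £300,000 × 3.15% × 75/366 = £1,936.4754
Glenpark, 16 March – 27 April 2020: 43 days → £300,000 × 1.65% × 43/366 = £581.5574
The District of Cedarpark, 28 April – 31 December 2020: 248 days → £300,000 × 3.3% × 248/366 = £6,708.1967
Total = £9,226.2295

£9,226.23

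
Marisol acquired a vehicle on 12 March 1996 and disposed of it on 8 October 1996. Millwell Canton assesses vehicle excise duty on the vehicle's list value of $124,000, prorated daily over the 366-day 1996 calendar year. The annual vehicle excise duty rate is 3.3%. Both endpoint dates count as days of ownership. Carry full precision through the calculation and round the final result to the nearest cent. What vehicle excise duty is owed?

Days held (12 March – 8 October 1996): 211 out of 366
Tax = $124,000 × 3.3% × 211/366 = $2,359.0492

$2,359.05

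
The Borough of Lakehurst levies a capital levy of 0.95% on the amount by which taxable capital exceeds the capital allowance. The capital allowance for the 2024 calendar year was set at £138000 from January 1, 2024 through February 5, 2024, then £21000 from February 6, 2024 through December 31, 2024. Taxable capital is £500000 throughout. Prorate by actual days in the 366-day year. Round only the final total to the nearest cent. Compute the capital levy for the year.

January 1 – February 5, 2024: 36 days, exemption £138000 → (£500000 − £138000) × 0.95% × 36/366 = £338.2623
February 6 – December 31, 2024: 330 days, exemption £21000 → (£500000 − £21000) × 0.95% × 330/366 = £4102.9098
Total = £4441.1721

£4441.17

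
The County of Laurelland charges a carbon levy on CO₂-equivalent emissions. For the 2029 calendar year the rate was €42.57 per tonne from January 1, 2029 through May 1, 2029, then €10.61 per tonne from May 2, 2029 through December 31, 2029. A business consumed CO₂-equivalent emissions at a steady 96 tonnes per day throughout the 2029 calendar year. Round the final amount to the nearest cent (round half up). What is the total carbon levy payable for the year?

€743,021.76

January 1 – May 1, 2029: 121 days × 96 tonnes/day = 11,616 tonnes at €42.57/tonne → €494,493.12
May 2 – December 31, 2029: 244 days × 96 tonnes/day = 23,424 tonnes at €10.61/tonne → €248,528.64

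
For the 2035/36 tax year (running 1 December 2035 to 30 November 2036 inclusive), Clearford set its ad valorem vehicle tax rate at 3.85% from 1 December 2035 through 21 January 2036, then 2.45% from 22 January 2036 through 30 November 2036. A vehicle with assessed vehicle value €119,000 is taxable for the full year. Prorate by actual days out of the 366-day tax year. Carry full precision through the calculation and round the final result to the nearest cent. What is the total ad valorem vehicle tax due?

1 December 2035 – 21 January 2036: 52 days at 3.85% → €119,000 × 3.85% × 52/366 = €650.9235
22 January – 30 November 2036: 314 days at 2.45% → €119,000 × 2.45% × 314/366 = €2,501.2760
Total = €3,152.1995

€3,152.20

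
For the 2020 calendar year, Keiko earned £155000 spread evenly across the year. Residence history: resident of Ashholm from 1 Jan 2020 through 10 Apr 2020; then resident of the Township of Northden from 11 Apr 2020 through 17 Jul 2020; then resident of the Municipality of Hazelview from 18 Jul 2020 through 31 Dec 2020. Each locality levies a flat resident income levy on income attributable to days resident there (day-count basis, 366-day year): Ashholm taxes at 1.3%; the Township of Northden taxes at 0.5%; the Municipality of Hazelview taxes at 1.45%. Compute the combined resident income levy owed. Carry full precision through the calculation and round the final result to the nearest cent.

Ashholm, 1 Jan – 10 Apr 2020: 101 days → £155000 × 1.3% × 101/366 = £556.0519
The Township of Northden, 11 Apr – 17 Jul 2020: 98 days → £155000 × 0.5% × 98/366 = £207.5137
The Municipality of Hazelview, 18 Jul – 31 Dec 2020: 167 days → £155000 × 1.45% × 167/366 = £1025.4986
Total = £1789.0642

£1789.06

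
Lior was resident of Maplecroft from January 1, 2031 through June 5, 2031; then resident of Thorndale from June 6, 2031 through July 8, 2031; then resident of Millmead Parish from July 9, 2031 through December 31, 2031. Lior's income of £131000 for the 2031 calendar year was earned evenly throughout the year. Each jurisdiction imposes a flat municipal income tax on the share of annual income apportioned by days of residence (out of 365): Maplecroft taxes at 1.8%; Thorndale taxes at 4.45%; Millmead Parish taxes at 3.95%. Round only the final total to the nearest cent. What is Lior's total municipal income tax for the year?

Maplecroft, January 1 – June 5, 2031: 156 days → £131000 × 1.8% × 156/365 = £1007.8027
Thorndale, June 6 – July 8, 2031: 33 days → £131000 × 4.45% × 33/365 = £527.0507
Millmead Parish, July 9 – December 31, 2031: 176 days → £131000 × 3.95% × 176/365 = £2495.1014
Total = £4029.9548

£4029.95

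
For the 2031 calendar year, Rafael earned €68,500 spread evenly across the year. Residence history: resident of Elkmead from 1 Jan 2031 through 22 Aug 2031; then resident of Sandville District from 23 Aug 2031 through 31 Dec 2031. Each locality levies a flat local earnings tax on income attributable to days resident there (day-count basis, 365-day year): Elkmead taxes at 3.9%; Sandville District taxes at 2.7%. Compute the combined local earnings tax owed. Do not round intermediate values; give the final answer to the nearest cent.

€2,376.48

Elkmead, 1 Jan – 22 Aug 2031: 234 days → €68,500 × 3.9% × 234/365 = €1,712.6877
Sandville District, 23 Aug – 31 Dec 2031: 131 days → €68,500 × 2.7% × 131/365 = €663.7932
Total = €2,376.4808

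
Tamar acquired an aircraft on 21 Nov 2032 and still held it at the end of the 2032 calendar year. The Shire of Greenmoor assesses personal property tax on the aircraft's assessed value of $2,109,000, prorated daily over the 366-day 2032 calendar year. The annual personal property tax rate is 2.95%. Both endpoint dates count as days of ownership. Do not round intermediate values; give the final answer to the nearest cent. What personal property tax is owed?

$6,969.50

Days held (21 Nov – 31 Dec 2032): 41 out of 366
Tax = $2,109,000 × 2.95% × 41/366 = $6,969.4959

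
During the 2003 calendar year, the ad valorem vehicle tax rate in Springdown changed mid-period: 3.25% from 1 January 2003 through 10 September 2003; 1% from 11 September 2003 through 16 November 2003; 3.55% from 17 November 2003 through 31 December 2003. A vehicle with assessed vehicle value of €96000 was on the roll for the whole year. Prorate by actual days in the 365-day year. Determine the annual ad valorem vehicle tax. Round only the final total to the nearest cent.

€2759.01

1 January – 10 September 2003: 253 days at 3.25% → €96000 × 3.25% × 253/365 = €2162.6301
11 September – 16 November 2003: 67 days at 1% → €96000 × 1% × 67/365 = €176.2192
17 November – 31 December 2003: 45 days at 3.55% → €96000 × 3.55% × 45/365 = €420.1644
Total = €2759.0137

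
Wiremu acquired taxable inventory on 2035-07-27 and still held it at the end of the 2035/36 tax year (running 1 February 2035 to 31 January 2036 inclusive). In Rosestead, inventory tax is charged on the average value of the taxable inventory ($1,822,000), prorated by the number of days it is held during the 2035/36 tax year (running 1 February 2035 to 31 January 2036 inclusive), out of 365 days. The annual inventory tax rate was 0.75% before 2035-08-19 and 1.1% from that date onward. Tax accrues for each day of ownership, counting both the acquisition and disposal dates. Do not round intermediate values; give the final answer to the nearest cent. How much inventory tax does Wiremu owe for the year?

2035-07-27 to 2035-08-18: 23 days at 0.75% → $1,822,000 × 0.75% × 23/365 = $861.0822
2035-08-19 to 2036-01-31: 166 days at 1.1% → $1,822,000 × 1.1% × 166/365 = $9,114.9918
Total = $9,976.0740

$9,976.07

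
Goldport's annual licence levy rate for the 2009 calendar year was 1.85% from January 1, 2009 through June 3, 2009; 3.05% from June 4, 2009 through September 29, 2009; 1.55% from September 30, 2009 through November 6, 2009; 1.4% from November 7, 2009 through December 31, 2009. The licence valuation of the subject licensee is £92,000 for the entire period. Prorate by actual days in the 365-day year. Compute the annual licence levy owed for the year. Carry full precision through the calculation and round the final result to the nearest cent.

£1,967.79

January 1 – June 3, 2009: 154 days at 1.85% → £92,000 × 1.85% × 154/365 = £718.1041
June 4 – September 29, 2009: 118 days at 3.05% → £92,000 × 3.05% × 118/365 = £907.1452
September 30 – November 6, 2009: 38 days at 1.55% → £92,000 × 1.55% × 38/365 = £148.4603
November 7 – December 31, 2009: 55 days at 1.4% → £92,000 × 1.4% × 55/365 = £194.0822
Total = £1,967.7918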